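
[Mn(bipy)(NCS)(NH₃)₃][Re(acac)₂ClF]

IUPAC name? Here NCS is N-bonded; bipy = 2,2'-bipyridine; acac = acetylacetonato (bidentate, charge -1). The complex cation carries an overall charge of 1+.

The complex cation is given as 1+; its ligand charges sum to -1, so Mn = +2.
A 1:1 salt means the anion carries the equal and opposite charge, 1−.
Anion: ligand charges sum to -4; for the ion to be 1−, Re = +3.

triammine(2,2'-bipyridine)isothiocyanatomanganese(II) bis(acetylacetonato)chlorofluororhenate(III)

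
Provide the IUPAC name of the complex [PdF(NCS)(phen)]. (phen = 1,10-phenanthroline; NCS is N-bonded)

There is no counter-ion, so the complex is neutral overall.
Ligand charges: 1×fluoro (-1 each), 1×1,10-phenanthroline (neutral), 1×isothiocyanato (-1 each); total -2. So Pd + (-2) = 0, giving Pd = +2.
Ligands are named alphabetically: fluoro before isothiocyanato before phenanthroline.

fluoroisothiocyanato(1,10-phenanthroline)palladium(II)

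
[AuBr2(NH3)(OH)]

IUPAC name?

amminedibromohydroxogold(III)

There is no counter-ion, so the complex is neutral overall.
Ligand charges: 1×ammine (neutral), 1×hydroxo (-1 each), 2×bromo (-1 each); total -3. So Au + (-3) = 0, giving Au = +3.
Ligands are named alphabetically: ammine before bromo before hydroxo.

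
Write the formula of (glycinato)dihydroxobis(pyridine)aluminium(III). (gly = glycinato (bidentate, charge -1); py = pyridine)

[Al(gly)(OH)2(py)2]

Ligands: 2 hydroxo (OH, -1), 1 glycinato (gly, -1), 2 pyridine (py, neutral). Ligand charge sum = -3.
With Al in oxidation state +3, the complex ion is [Al...].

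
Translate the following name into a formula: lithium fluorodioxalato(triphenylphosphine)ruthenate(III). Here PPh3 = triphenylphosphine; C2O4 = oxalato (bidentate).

Li2[Ru(C2O4)2F(PPh3)]

Ligands: 1 triphenylphosphine (PPh3, neutral), 2 oxalato (C2O4, -2), 1 fluoro (F, -1). Ligand charge sum = -5.
With Ru in oxidation state +3, the complex ion is [Ru...]^2−.
Charge balance with lithium (+1) requires 1 complex ion per 2 lithium.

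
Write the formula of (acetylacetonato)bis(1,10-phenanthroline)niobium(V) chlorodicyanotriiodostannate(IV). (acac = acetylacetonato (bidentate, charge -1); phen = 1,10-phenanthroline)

Cation [Nb…]: ligand charges -1, Nb(V) ⇒ ion charge 4+.
Anion [Sn…]: ligand charges -6, Sn(IV) ⇒ ion charge 2−.

[Nb(acac)(phen)2][SnCl(CN)2I3]2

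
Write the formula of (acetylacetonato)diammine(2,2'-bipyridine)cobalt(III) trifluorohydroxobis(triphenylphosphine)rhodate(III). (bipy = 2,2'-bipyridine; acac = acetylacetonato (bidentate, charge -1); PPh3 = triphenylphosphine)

Cation [Co…]: ligand charges -1, Co(III) ⇒ ion charge 2+.
Anion [Rh…]: ligand charges -4, Rh(III) ⇒ ion charge 1−.

[Co(acac)(bipy)(NH3)2][RhF3(OH)(PPh3)2]2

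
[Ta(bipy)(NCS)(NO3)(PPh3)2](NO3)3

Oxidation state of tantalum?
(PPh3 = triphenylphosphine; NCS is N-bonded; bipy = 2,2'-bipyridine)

3 nitrate outside the brackets (-1 each) → the complex ion is 3+.
Ligand charges: 2×PPh3 neutral; 1×NCS = -1; 1×bipy neutral; 1×NO3 = -1; sum -2.
Ta + (-2) = 3+ ⇒ Ta is +5.

+5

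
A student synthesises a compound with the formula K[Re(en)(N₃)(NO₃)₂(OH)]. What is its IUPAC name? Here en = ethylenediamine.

potassium azido(ethylenediamine)hydroxodinitratorhenate(III)

The 1 potassium counter-ion carries a total charge of +1, so each complex ion is 1−.
Ligand charges: 1×hydroxo (-1 each), 1×ethylenediamine (neutral), 1×azido (-1 each), 2×nitrato (-1 each); total -4. So Re + (-4) = 1−, giving Re = +3.
The complex ion is anionic, so rhenium takes the -ate form rhenate(III).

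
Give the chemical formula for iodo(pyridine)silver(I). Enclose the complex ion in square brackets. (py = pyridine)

[AgI(py)]

Ligands: 1 iodo (I, -1), 1 pyridine (py, neutral). Ligand charge sum = -1.
With Ag in oxidation state +1, the complex ion is [Ag...].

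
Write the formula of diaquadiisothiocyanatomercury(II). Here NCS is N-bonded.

[Hg(H2O)2(NCS)2]

Ligands: 2 aqua (H2O, neutral), 2 isothiocyanato (NCS, -1). Ligand charge sum = -2.
With Hg in oxidation state +2, the complex ion is [Hg...].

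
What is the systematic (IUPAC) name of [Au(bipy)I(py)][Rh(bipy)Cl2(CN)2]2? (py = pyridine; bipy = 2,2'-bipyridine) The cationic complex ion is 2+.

Both ions are complex: the cation is named first with the plain metal name, the anion second with the -ate form; each ion's ligands are alphabetised independently.
The complex cation is given as 2+; its ligand charges sum to -1, so Au = +3.
With 2 anions per cation, each anion must be 2/2 = 1−.
Anion: ligand charges sum to -4; for the ion to be 1−, Rh = +3.

(2,2'-bipyridine)iodo(pyridine)gold(III) (2,2'-bipyridine)dichlorodicyanorhodate(III)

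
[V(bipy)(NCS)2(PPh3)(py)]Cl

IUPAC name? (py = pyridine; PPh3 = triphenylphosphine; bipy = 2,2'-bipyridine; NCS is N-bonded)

(2,2'-bipyridine)diisothiocyanato(pyridine)(triphenylphosphine)vanadium(III) chloride

The 1 chloride counter-ion carries a total charge of -1, so each complex ion is 1+.
Ligand charges: 1×pyridine (neutral), 1×triphenylphosphine (neutral), 1×2,2'-bipyridine (neutral), 2×isothiocyanato (-1 each); total -2. So V + (-2) = 1+, giving V = +3.
Ligands are named alphabetically: bipyridine before isothiocyanato before pyridine before triphenylphosphine.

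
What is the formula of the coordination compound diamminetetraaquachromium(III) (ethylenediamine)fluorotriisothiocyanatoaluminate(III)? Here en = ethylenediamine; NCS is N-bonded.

[Cr(H2O)4(NH3)2][Al(en)F(NCS)3]3

Cation [Cr…]: ligand charges 0, Cr(III) ⇒ ion charge 3+.
Anion [Al…]: ligand charges -4, Al(III) ⇒ ion charge 1−.
One 3+ cation requires 3 of the 1− anion.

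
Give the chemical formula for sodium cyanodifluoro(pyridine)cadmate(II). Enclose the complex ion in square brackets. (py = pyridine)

Ligands: 1 cyano (CN, -1), 1 pyridine (py, neutral), 2 fluoro (F, -1). Ligand charge sum = -3.
Charge balance with sodium (+1) requires 1 complex ion per 1 sodium.

Na[Cd(CN)F2(py)]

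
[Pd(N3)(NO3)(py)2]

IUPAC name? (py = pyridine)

There is no counter-ion, so the complex is neutral overall.
Ligand charges: 2×pyridine (neutral), 1×azido (-1 each), 1×nitrato (-1 each); total -2. So Pd + (-2) = 0, giving Pd = +2.
Ligands are named alphabetically: azido before nitrato before pyridine.

azidonitratobis(pyridine)palladium(II)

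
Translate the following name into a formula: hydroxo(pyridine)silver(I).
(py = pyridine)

Ligands: 1 pyridine (py, neutral), 1 hydroxo (OH, -1). Ligand charge sum = -1.
With Ag in oxidation state +1, the complex ion is [Ag...].

[Ag(OH)(py)]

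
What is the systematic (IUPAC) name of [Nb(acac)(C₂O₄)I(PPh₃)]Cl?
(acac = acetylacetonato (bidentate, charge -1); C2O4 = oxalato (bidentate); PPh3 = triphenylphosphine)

The 1 chloride counter-ion carries a total charge of -1, so each complex ion is 1+.
Ligand charges: 1×acetylacetonato (-1 each), 1×iodo (-1 each), 1×oxalato (-2 each), 1×triphenylphosphine (neutral); total -4. So Nb + (-4) = 1+, giving Nb = +5.
Ligands are named alphabetically: acetylacetonato before iodo before oxalato before triphenylphosphine.

(acetylacetonato)iodooxalato(triphenylphosphine)niobium(V) chloride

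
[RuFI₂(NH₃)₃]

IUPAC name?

triamminefluorodiiodoruthenium(III)

There is no counter-ion, so the complex is neutral overall.
Ligand charges: 2×iodo (-1 each), 1×fluoro (-1 each), 3×ammine (neutral); total -3. So Ru + (-3) = 0, giving Ru = +3.
Ligands are named alphabetically: ammine before fluoro before iodo.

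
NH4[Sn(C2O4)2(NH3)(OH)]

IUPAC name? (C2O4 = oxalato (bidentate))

ammonium amminehydroxodioxalatostannate(IV)

The 1 ammonium counter-ion carries a total charge of +1, so each complex ion is 1−.
Ligand charges: 1×ammine (neutral), 1×hydroxo (-1 each), 2×oxalato (-2 each); total -5. So Sn + (-5) = 1−, giving Sn = +4.
The complex ion is anionic, so tin takes the -ate form stannate(IV).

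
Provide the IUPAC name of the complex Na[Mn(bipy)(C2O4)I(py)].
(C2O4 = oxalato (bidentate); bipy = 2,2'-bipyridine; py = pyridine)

The 1 sodium counter-ion carries a total charge of +1, so each complex ion is 1−.
Ligand charges: 1×oxalato (-2 each), 1×2,2'-bipyridine (neutral), 1×pyridine (neutral), 1×iodo (-1 each); total -3. So Mn + (-3) = 1−, giving Mn = +2.
The complex ion is anionic, so manganese takes the -ate form manganate(II).

sodium (2,2'-bipyridine)iodooxalato(pyridine)manganate(II)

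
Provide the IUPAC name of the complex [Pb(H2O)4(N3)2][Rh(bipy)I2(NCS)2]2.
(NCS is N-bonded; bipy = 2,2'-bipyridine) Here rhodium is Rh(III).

tetraaquadiazidolead(IV) (2,2'-bipyridine)diiododiisothiocyanatorhodate(III)

Both ions are complex: the cation is named first with the plain metal name, the anion second with the -ate form; each ion's ligands are alphabetised independently.
Rh is given as +3; the anion's ligand charges sum to -4, so the complex anion is 1−.
With 2 anions per cation, the cation must be 2×1 = 2+.
Cation: ligand charges sum to -2; for the ion to be 2+, Pb = +4.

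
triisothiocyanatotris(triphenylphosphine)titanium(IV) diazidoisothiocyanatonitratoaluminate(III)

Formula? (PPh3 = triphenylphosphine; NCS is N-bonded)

Cation [Ti…]: ligand charges -3, Ti(IV) ⇒ ion charge 1+.
Anion [Al…]: ligand charges -4, Al(III) ⇒ ion charge 1−.

[Ti(NCS)3(PPh3)3][Al(N3)2(NCS)(NO3)]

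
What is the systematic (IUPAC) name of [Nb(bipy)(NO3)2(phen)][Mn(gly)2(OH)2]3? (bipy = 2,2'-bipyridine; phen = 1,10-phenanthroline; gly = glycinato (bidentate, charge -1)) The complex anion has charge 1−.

Both ions are complex: the cation is named first with the plain metal name, the anion second with the -ate form; each ion's ligands are alphabetised independently.
The complex anion is given as 1−; its ligand charges sum to -4, so Mn = +3.
With 3 anions per cation, the cation must be 3×1 = 3+.
Cation: ligand charges sum to -2; for the ion to be 3+, Nb = +5.

(2,2'-bipyridine)dinitrato(1,10-phenanthroline)niobium(V) bis(glycinato)dihydroxomanganate(III)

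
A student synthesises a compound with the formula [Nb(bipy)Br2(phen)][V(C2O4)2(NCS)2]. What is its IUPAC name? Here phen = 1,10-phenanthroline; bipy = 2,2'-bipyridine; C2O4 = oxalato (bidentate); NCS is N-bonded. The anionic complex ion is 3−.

(2,2'-bipyridine)dibromo(1,10-phenanthroline)niobium(V) diisothiocyanatodioxalatovanadate(III)

Both ions are complex: the cation is named first with the plain metal name, the anion second with the -ate form; each ion's ligands are alphabetised independently.
The complex anion is given as 3−; its ligand charges sum to -6, so V = +3.
A 1:1 salt means the cation carries the equal and opposite charge, 3+.
Cation: ligand charges sum to -2; for the ion to be 3+, Nb = +5.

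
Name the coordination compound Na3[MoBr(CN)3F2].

The 3 sodium counter-ions carry a total charge of +3, so each complex ion is 3−.
Ligand charges: 1×bromo (-1 each), 3×cyano (-1 each), 2×fluoro (-1 each); total -6. So Mo + (-6) = 3−, giving Mo = +3.
Ligands are named alphabetically: bromo before cyano before fluoro.
The complex ion is anionic, so molybdenum takes the -ate form molybdate(III).

sodium bromotricyanodifluoromolybdate(III)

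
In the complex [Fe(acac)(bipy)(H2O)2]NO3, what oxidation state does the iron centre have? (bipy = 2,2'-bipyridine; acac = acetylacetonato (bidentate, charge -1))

1 nitrate outside the brackets (-1 each) → the complex ion is 1+.
Ligand charges: 2×H2O neutral; 1×bipy neutral; 1×acac = -1; sum -1.
Fe + (-1) = 1+ ⇒ Fe is +2.

+2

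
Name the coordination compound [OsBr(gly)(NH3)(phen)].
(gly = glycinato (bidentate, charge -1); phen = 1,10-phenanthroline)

There is no counter-ion, so the complex is neutral overall.
Ligand charges: 1×bromo (-1 each), 1×ammine (neutral), 1×glycinato (-1 each), 1×1,10-phenanthroline (neutral); total -2. So Os + (-2) = 0, giving Os = +2.
Ligands are named alphabetically: ammine before bromo before glycinato before phenanthroline.

amminebromo(glycinato)(1,10-phenanthroline)osmium(II)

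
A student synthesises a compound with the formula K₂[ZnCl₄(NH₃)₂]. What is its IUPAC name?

The 2 potassium counter-ions carry a total charge of +2, so each complex ion is 2−.
Ligand charges: 4×chloro (-1 each), 2×ammine (neutral); total -4. So Zn + (-4) = 2−, giving Zn = +2.
The complex ion is anionic, so zinc takes the -ate form zincate(II).

potassium diamminetetrachlorozincate(II)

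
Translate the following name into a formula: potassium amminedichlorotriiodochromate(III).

K2[CrCl2I3(NH3)]

Ligands: 2 chloro (Cl, -1), 1 ammine (NH3, neutral), 3 iodo (I, -1). Ligand charge sum = -5.
With Cr in oxidation state +3, the complex ion is [Cr...]^2−.
Charge balance with potassium (+1) requires 1 complex ion per 2 potassium.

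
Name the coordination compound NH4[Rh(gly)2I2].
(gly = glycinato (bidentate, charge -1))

The 1 ammonium counter-ion carries a total charge of +1, so each complex ion is 1−.
Ligand charges: 2×iodo (-1 each), 2×glycinato (-1 each); total -4. So Rh + (-4) = 1−, giving Rh = +3.
Ligands are named alphabetically: glycinato before iodo.
The complex ion is anionic, so rhodium takes the -ate form rhodate(III).

ammonium bis(glycinato)diiodorhodate(III)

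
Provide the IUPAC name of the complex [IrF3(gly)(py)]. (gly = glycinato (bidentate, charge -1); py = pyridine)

There is no counter-ion, so the complex is neutral overall.
Ligand charges: 3×fluoro (-1 each), 1×glycinato (-1 each), 1×pyridine (neutral); total -4. So Ir + (-4) = 0, giving Ir = +4.
Ligands are named alphabetically: fluoro before glycinato before pyridine.

trifluoro(glycinato)(pyridine)iridium(IV)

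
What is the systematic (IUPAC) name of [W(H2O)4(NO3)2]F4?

The 4 fluoride counter-ions carry a total charge of -4, so each complex ion is 4+.
Ligand charges: 2×nitrato (-1 each), 4×aqua (neutral); total -2. So W + (-2) = 4+, giving W = +6.
Ligands are named alphabetically: aqua before nitrato.

tetraaquadinitratotungsten(VI) fluoride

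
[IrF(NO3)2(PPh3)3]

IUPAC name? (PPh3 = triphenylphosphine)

fluorodinitratotris(triphenylphosphine)iridium(III)

There is no counter-ion, so the complex is neutral overall.
Ligand charges: 2×nitrato (-1 each), 1×fluoro (-1 each), 3×triphenylphosphine (neutral); total -3. So Ir + (-3) = 0, giving Ir = +3.
Ligands are named alphabetically: fluoro before nitrato before triphenylphosphine.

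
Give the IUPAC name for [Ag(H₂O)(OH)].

aquahydroxosilver(I)

There is no counter-ion, so the complex is neutral overall.
Ligand charges: 1×aqua (neutral), 1×hydroxo (-1 each); total -1. So Ag + (-1) = 0, giving Ag = +1.
Ligands are named alphabetically: aqua before hydroxo.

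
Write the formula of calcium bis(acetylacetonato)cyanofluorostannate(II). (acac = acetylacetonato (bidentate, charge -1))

Ligands: 2 acetylacetonato (acac, -1), 1 cyano (CN, -1), 1 fluoro (F, -1). Ligand charge sum = -4.
Charge balance with calcium (+2) requires 1 complex ion per 1 calcium.

Ca[Sn(acac)2(CN)F]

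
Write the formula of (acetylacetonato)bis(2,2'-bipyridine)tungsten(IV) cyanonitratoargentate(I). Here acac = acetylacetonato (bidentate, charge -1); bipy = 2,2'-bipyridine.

[W(acac)(bipy)2][Ag(CN)(NO3)]3

Cation [W…]: ligand charges -1, W(IV) ⇒ ion charge 3+.
Anion [Ag…]: ligand charges -2, Ag(I) ⇒ ion charge 1−.
One 3+ cation requires 3 of the 1− anion.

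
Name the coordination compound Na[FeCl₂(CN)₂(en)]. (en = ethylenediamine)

sodium dichlorodicyano(ethylenediamine)ferrate(III)

The 1 sodium counter-ion carries a total charge of +1, so each complex ion is 1−.
Ligand charges: 1×ethylenediamine (neutral), 2×cyano (-1 each), 2×chloro (-1 each); total -4. So Fe + (-4) = 1−, giving Fe = +3.
The complex ion is anionic, so iron takes the -ate form ferrate(III).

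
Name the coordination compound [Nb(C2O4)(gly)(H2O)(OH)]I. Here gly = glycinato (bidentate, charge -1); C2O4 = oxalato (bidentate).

aqua(glycinato)hydroxooxalatoniobium(V) iodide

The 1 iodide counter-ion carries a total charge of -1, so each complex ion is 1+.
Ligand charges: 1×glycinato (-1 each), 1×oxalato (-2 each), 1×hydroxo (-1 each), 1×aqua (neutral); total -4. So Nb + (-4) = 1+, giving Nb = +5.
Ligands are named alphabetically: aqua before glycinato before hydroxo before oxalato.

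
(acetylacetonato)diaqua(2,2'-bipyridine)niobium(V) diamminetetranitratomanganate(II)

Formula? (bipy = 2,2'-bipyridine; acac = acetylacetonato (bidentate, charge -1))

[Nb(acac)(bipy)(H2O)2][Mn(NH3)2(NO3)4]2

Cation [Nb…]: ligand charges -1, Nb(V) ⇒ ion charge 4+.
Anion [Mn…]: ligand charges -4, Mn(II) ⇒ ion charge 2−.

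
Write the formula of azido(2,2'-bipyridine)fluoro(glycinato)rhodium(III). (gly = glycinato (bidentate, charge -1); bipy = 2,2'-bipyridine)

Ligands: 1 glycinato (gly, -1), 1 2,2'-bipyridine (bipy, neutral), 1 azido (N3, -1), 1 fluoro (F, -1). Ligand charge sum = -3.
With Rh in oxidation state +3, the complex ion is [Rh...].

[Rh(bipy)F(gly)(N3)]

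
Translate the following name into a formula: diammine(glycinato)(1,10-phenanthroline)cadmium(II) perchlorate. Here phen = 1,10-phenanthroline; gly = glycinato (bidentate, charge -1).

Ligands: 2 ammine (NH3, neutral), 1 1,10-phenanthroline (phen, neutral), 1 glycinato (gly, -1). Ligand charge sum = -1.
With Cd in oxidation state +2, the complex ion is [Cd...]^1+.
Charge balance with perchlorate (-1) requires 1 complex ion per 1 perchlorate.

[Cd(gly)(NH3)2(phen)]ClO4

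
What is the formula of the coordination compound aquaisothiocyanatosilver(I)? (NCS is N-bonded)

[Ag(H2O)(NCS)]

Ligands: 1 isothiocyanato (NCS, -1), 1 aqua (H2O, neutral). Ligand charge sum = -1.
With Ag in oxidation state +1, the complex ion is [Ag...].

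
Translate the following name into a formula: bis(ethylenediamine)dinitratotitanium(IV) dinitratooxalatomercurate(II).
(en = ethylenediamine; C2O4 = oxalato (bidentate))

Cation [Ti…]: ligand charges -2, Ti(IV) ⇒ ion charge 2+.
Anion [Hg…]: ligand charges -4, Hg(II) ⇒ ion charge 2−.

[Ti(en)2(NO3)2][Hg(C2O4)(NO3)2]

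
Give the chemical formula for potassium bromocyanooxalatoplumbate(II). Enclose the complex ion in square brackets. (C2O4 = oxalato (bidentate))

K2[PbBr(C2O4)(CN)]

Ligands: 1 cyano (CN, -1), 1 bromo (Br, -1), 1 oxalato (C2O4, -2). Ligand charge sum = -4.
With Pb in oxidation state +2, the complex ion is [Pb...]^2−.
Charge balance with potassium (+1) requires 1 complex ion per 2 potassium.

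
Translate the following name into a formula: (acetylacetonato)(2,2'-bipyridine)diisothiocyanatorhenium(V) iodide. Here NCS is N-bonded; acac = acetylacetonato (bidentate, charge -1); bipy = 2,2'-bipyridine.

Ligands: 2 isothiocyanato (NCS, -1), 1 acetylacetonato (acac, -1), 1 2,2'-bipyridine (bipy, neutral). Ligand charge sum = -3.
Charge balance with iodide (-1) requires 1 complex ion per 2 iodide.

[Re(acac)(bipy)(NCS)2]I2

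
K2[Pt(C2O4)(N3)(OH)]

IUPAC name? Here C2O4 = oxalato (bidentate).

potassium azidohydroxooxalatoplatinate(II)

The 2 potassium counter-ions carry a total charge of +2, so each complex ion is 2−.
Ligand charges: 1×oxalato (-2 each), 1×azido (-1 each), 1×hydroxo (-1 each); total -4. So Pt + (-4) = 2−, giving Pt = +2.
Ligands are named alphabetically: azido before hydroxo before oxalato.
The complex ion is anionic, so platinum takes the -ate form platinate(II).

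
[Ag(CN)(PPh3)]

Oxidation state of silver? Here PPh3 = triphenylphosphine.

+1

No counter-ion: the bracketed complex is neutral.
Ligand charges: 1×PPh3 neutral; 1×CN = -1; sum -1.
Ag + (-1) = 0 ⇒ Ag is +1.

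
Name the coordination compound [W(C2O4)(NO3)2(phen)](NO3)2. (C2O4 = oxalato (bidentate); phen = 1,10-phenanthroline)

dinitratooxalato(1,10-phenanthroline)tungsten(VI) nitrate

The 2 nitrate counter-ions carry a total charge of -2, so each complex ion is 2+.
Ligand charges: 1×oxalato (-2 each), 2×nitrato (-1 each), 1×1,10-phenanthroline (neutral); total -4. So W + (-4) = 2+, giving W = +6.
Ligands are named alphabetically: nitrato before oxalato before phenanthroline.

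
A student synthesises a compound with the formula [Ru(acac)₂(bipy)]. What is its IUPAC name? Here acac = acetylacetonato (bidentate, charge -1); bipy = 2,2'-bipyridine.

bis(acetylacetonato)(2,2'-bipyridine)ruthenium(II)

There is no counter-ion, so the complex is neutral overall.
Ligand charges: 2×acetylacetonato (-1 each), 1×2,2'-bipyridine (neutral); total -2. So Ru + (-2) = 0, giving Ru = +2.
Ligands are named alphabetically: acetylacetonato before bipyridine.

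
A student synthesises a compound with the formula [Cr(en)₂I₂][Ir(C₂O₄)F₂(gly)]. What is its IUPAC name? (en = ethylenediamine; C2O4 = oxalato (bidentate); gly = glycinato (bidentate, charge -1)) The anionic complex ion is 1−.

The complex anion is given as 1−; its ligand charges sum to -5, so Ir = +4.
A 1:1 salt means the cation carries the equal and opposite charge, 1+.
Cation: ligand charges sum to -2; for the ion to be 1+, Cr = +3.

bis(ethylenediamine)diiodochromium(III) difluoro(glycinato)oxalatoiridate(IV)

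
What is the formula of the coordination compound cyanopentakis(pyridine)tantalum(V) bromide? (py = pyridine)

[Ta(CN)(py)5]Br4

Ligands: 1 cyano (CN, -1), 5 pyridine (py, neutral). Ligand charge sum = -1.
With Ta in oxidation state +5, the complex ion is [Ta...]^4+.
Charge balance with bromide (-1) requires 1 complex ion per 4 bromide.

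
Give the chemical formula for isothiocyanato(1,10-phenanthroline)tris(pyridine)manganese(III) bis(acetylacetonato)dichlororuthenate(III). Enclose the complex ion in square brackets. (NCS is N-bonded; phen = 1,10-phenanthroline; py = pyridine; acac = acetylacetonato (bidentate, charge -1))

Cation [Mn…]: ligand charges -1, Mn(III) ⇒ ion charge 2+.
Anion [Ru…]: ligand charges -4, Ru(III) ⇒ ion charge 1−.
One 2+ cation requires 2 of the 1− anion.

[Mn(NCS)(phen)(py)3][Ru(acac)2Cl2]2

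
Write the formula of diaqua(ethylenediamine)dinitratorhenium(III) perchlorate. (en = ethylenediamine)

[Re(en)(H2O)2(NO3)2]ClO4

Ligands: 2 aqua (H2O, neutral), 1 ethylenediamine (en, neutral), 2 nitrato (NO3, -1). Ligand charge sum = -2.
With Re in oxidation state +3, the complex ion is [Re...]^1+.
Charge balance with perchlorate (-1) requires 1 complex ion per 1 perchlorate.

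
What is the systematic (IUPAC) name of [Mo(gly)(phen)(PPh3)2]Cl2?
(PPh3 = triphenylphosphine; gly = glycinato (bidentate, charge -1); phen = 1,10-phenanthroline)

The 2 chloride counter-ions carry a total charge of -2, so each complex ion is 2+.
Ligand charges: 2×triphenylphosphine (neutral), 1×glycinato (-1 each), 1×1,10-phenanthroline (neutral); total -1. So Mo + (-1) = 2+, giving Mo = +3.
Ligands are named alphabetically: glycinato before phenanthroline before triphenylphosphine.

(glycinato)(1,10-phenanthroline)bis(triphenylphosphine)molybdenum(III) chloride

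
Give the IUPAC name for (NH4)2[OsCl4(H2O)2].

ammonium diaquatetrachloroosmate(II)

The 2 ammonium counter-ions carry a total charge of +2, so each complex ion is 2−.
Ligand charges: 2×aqua (neutral), 4×chloro (-1 each); total -4. So Os + (-4) = 2−, giving Os = +2.
Ligands are named alphabetically: aqua before chloro.
The complex ion is anionic, so osmium takes the -ate form osmate(II).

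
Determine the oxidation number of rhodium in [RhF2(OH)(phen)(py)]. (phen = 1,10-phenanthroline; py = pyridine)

No counter-ion: the bracketed complex is neutral.
Ligand charges: 2×F = -2; 1×phen neutral; 1×py neutral; 1×OH = -1; sum -3.
Rh + (-3) = 0 ⇒ Rh is +3.

+3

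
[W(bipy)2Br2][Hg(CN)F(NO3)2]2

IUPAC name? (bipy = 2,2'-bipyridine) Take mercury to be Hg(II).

Both ions are complex: the cation is named first with the plain metal name, the anion second with the -ate form; each ion's ligands are alphabetised independently.
Hg is given as +2; the anion's ligand charges sum to -4, so the complex anion is 2−.
With 2 anions per cation, the cation must be 2×2 = 4+.
Cation: ligand charges sum to -2; for the ion to be 4+, W = +6.

bis(2,2'-bipyridine)dibromotungsten(VI) cyanofluorodinitratomercurate(II)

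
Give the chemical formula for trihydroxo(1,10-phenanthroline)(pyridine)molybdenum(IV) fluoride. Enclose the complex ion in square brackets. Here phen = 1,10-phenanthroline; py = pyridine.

[Mo(OH)3(phen)(py)]F

Ligands: 1 1,10-phenanthroline (phen, neutral), 3 hydroxo (OH, -1), 1 pyridine (py, neutral). Ligand charge sum = -3.
With Mo in oxidation state +4, the complex ion is [Mo...]^1+.
Charge balance with fluoride (-1) requires 1 complex ion per 1 fluoride.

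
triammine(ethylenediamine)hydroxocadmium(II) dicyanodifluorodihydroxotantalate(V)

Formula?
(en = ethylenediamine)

Cation [Cd…]: ligand charges -1, Cd(II) ⇒ ion charge 1+.
Anion [Ta…]: ligand charges -6, Ta(V) ⇒ ion charge 1−.
One 1+ cation balances one 1− anion.

[Cd(en)(NH3)3(OH)][Ta(CN)2F2(OH)2]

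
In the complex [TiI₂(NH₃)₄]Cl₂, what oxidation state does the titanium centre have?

+4

2 chloride outside the brackets (-1 each) → the complex ion is 2+.
Ligand charges: 4×NH3 neutral; 2×I = -2; sum -2.
Ti + (-2) = 2+ ⇒ Ti is +4.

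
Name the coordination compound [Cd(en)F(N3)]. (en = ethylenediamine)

There is no counter-ion, so the complex is neutral overall.
Ligand charges: 1×azido (-1 each), 1×ethylenediamine (neutral), 1×fluoro (-1 each); total -2. So Cd + (-2) = 0, giving Cd = +2.
Ligands are named alphabetically: azido before ethylenediamine before fluoro.

azido(ethylenediamine)fluorocadmium(II)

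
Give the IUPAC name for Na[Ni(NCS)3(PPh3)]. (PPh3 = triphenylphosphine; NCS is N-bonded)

The 1 sodium counter-ion carries a total charge of +1, so each complex ion is 1−.
Ligand charges: 1×triphenylphosphine (neutral), 3×isothiocyanato (-1 each); total -3. So Ni + (-3) = 1−, giving Ni = +2.
The complex ion is anionic, so nickel takes the -ate form nickelate(II).

sodium triisothiocyanato(triphenylphosphine)nickelate(II)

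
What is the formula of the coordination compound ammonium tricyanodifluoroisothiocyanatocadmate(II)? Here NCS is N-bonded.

(NH4)4[Cd(CN)3F2(NCS)]

Ligands: 2 fluoro (F, -1), 1 isothiocyanato (NCS, -1), 3 cyano (CN, -1). Ligand charge sum = -6.
Charge balance with ammonium (+1) requires 1 complex ion per 4 ammonium.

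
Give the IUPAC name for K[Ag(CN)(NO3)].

The 1 potassium counter-ion carries a total charge of +1, so each complex ion is 1−.
Ligand charges: 1×nitrato (-1 each), 1×cyano (-1 each); total -2. So Ag + (-2) = 1−, giving Ag = +1.
The complex ion is anionic, so silver takes the -ate form argentate(I).

potassium cyanonitratoargentate(I)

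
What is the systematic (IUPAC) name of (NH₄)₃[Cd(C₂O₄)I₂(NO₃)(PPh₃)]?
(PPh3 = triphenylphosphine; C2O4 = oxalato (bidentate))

ammonium diiodonitratooxalato(triphenylphosphine)cadmate(II)

The 3 ammonium counter-ions carry a total charge of +3, so each complex ion is 3−.
Ligand charges: 2×iodo (-1 each), 1×triphenylphosphine (neutral), 1×nitrato (-1 each), 1×oxalato (-2 each); total -5. So Cd + (-5) = 3−, giving Cd = +2.
Ligands are named alphabetically: iodo before nitrato before oxalato before triphenylphosphine.
The complex ion is anionic, so cadmium takes the -ate form cadmate(II).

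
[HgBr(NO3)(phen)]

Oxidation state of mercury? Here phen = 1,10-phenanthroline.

No counter-ion: the bracketed complex is neutral.
Ligand charges: 1×phen neutral; 1×NO3 = -1; 1×Br = -1; sum -2.
Hg + (-2) = 0 ⇒ Hg is +2.

+2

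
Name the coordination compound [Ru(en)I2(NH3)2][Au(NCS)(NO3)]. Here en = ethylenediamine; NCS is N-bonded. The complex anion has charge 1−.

diammine(ethylenediamine)diiodoruthenium(III) isothiocyanatonitratoaurate(I)

The complex anion is given as 1−; its ligand charges sum to -2, so Au = +1.
A 1:1 salt means the cation carries the equal and opposite charge, 1+.
Cation: ligand charges sum to -2; for the ion to be 1+, Ru = +3.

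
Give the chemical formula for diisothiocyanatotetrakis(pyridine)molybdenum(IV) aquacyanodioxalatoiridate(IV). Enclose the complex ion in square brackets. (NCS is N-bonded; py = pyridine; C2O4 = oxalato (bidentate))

Cation [Mo…]: ligand charges -2, Mo(IV) ⇒ ion charge 2+.
Anion [Ir…]: ligand charges -5, Ir(IV) ⇒ ion charge 1−.
One 2+ cation requires 2 of the 1− anion.

[Mo(NCS)2(py)4][Ir(C2O4)2(CN)(H2O)]2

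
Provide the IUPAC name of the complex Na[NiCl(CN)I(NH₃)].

The 1 sodium counter-ion carries a total charge of +1, so each complex ion is 1−.
Ligand charges: 1×chloro (-1 each), 1×ammine (neutral), 1×cyano (-1 each), 1×iodo (-1 each); total -3. So Ni + (-3) = 1−, giving Ni = +2.
Ligands are named alphabetically: ammine before chloro before cyano before iodo.
The complex ion is anionic, so nickel takes the -ate form nickelate(II).

sodium amminechlorocyanoiodonickelate(II)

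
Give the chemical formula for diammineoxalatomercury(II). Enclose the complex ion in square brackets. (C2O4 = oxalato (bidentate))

Ligands: 2 ammine (NH3, neutral), 1 oxalato (C2O4, -2). Ligand charge sum = -2.
With Hg in oxidation state +2, the complex ion is [Hg...].

[Hg(C2O4)(NH3)2]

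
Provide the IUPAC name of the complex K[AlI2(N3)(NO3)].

potassium azidodiiodonitratoaluminate(III)

The 1 potassium counter-ion carries a total charge of +1, so each complex ion is 1−.
Ligand charges: 1×nitrato (-1 each), 1×azido (-1 each), 2×iodo (-1 each); total -4. So Al + (-4) = 1−, giving Al = +3.
The complex ion is anionic, so aluminium takes the -ate form aluminate(III).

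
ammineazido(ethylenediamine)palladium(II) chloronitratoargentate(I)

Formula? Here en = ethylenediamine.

[Pd(en)(N3)(NH3)][AgCl(NO3)]

Cation [Pd…]: ligand charges -1, Pd(II) ⇒ ion charge 1+.
Anion [Ag…]: ligand charges -2, Ag(I) ⇒ ion charge 1−.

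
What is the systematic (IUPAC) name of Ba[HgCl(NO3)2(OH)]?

The 1 barium counter-ion carries a total charge of +2, so each complex ion is 2−.
Ligand charges: 1×hydroxo (-1 each), 2×nitrato (-1 each), 1×chloro (-1 each); total -4. So Hg + (-4) = 2−, giving Hg = +2.
Ligands are named alphabetically: chloro before hydroxo before nitrato.
The complex ion is anionic, so mercury takes the -ate form mercurate(II).

barium chlorohydroxodinitratomercurate(II)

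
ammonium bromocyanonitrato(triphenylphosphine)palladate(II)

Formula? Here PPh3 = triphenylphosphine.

NH4[PdBr(CN)(NO3)(PPh3)]

Ligands: 1 triphenylphosphine (PPh3, neutral), 1 nitrato (NO3, -1), 1 bromo (Br, -1), 1 cyano (CN, -1). Ligand charge sum = -3.
Charge balance with ammonium (+1) requires 1 complex ion per 1 ammonium.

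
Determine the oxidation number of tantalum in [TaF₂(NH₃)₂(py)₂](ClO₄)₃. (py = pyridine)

+5

3 perchlorate outside the brackets (-1 each) → the complex ion is 3+.
Ligand charges: 2×py neutral; 2×NH3 neutral; 2×F = -2; sum -2.
Ta + (-2) = 3+ ⇒ Ta is +5.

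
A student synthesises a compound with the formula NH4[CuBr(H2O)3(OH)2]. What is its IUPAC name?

ammonium triaquabromodihydroxocuprate(II)

The 1 ammonium counter-ion carries a total charge of +1, so each complex ion is 1−.
Ligand charges: 2×hydroxo (-1 each), 3×aqua (neutral), 1×bromo (-1 each); total -3. So Cu + (-3) = 1−, giving Cu = +2.
Ligands are named alphabetically: aqua before bromo before hydroxo.
The complex ion is anionic, so copper takes the -ate form cuprate(II).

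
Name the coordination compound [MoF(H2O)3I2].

There is no counter-ion, so the complex is neutral overall.
Ligand charges: 1×fluoro (-1 each), 2×iodo (-1 each), 3×aqua (neutral); total -3. So Mo + (-3) = 0, giving Mo = +3.
Ligands are named alphabetically: aqua before fluoro before iodo.

triaquafluorodiiodomolybdenum(III)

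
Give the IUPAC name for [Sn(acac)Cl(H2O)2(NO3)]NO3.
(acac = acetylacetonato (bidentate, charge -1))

(acetylacetonato)diaquachloronitratotin(IV) nitrate

The 1 nitrate counter-ion carries a total charge of -1, so each complex ion is 1+.
Ligand charges: 2×aqua (neutral), 1×chloro (-1 each), 1×nitrato (-1 each), 1×acetylacetonato (-1 each); total -3. So Sn + (-3) = 1+, giving Sn = +4.
Ligands are named alphabetically: acetylacetonato before aqua before chloro before nitrato.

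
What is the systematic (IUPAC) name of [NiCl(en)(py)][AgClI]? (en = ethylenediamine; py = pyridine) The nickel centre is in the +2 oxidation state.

Both ions are complex: the cation is named first with the plain metal name, the anion second with the -ate form; each ion's ligands are alphabetised independently.
Ni is given as +2; the cation's ligand charges sum to -1, so the complex cation is 1+.
A 1:1 salt means the anion carries the equal and opposite charge, 1−.
Anion: ligand charges sum to -2; for the ion to be 1−, Ag = +1.

chloro(ethylenediamine)(pyridine)nickel(II) chloroiodoargentate(I)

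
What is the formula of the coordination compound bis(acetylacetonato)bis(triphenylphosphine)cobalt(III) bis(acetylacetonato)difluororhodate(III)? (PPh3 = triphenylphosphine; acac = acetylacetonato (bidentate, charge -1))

Cation [Co…]: ligand charges -2, Co(III) ⇒ ion charge 1+.
Anion [Rh…]: ligand charges -4, Rh(III) ⇒ ion charge 1−.
One 1+ cation balances one 1− anion.

[Co(acac)2(PPh3)2][Rh(acac)2F2]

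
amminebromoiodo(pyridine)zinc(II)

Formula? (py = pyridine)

[ZnBrI(NH3)(py)]

Ligands: 1 bromo (Br, -1), 1 pyridine (py, neutral), 1 ammine (NH3, neutral), 1 iodo (I, -1). Ligand charge sum = -2.
With Zn in oxidation state +2, the complex ion is [Zn...].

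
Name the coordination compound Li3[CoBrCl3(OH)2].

The 3 lithium counter-ions carry a total charge of +3, so each complex ion is 3−.
Ligand charges: 1×bromo (-1 each), 3×chloro (-1 each), 2×hydroxo (-1 each); total -6. So Co + (-6) = 3−, giving Co = +3.
The complex ion is anionic, so cobalt takes the -ate form cobaltate(III).

lithium bromotrichlorodihydroxocobaltate(III)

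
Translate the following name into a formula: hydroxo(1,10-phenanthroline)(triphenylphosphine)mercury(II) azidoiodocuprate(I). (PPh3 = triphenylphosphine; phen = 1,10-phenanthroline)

[Hg(OH)(phen)(PPh3)][CuI(N3)]

Cation [Hg…]: ligand charges -1, Hg(II) ⇒ ion charge 1+.
Anion [Cu…]: ligand charges -2, Cu(I) ⇒ ion charge 1−.
One 1+ cation balances one 1− anion.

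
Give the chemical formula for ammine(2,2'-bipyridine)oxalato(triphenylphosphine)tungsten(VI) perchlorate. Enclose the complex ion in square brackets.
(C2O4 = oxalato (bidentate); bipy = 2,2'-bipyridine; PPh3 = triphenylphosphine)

[W(bipy)(C2O4)(NH3)(PPh3)](ClO4)4

Ligands: 1 oxalato (C2O4, -2), 1 2,2'-bipyridine (bipy, neutral), 1 ammine (NH3, neutral), 1 triphenylphosphine (PPh3, neutral). Ligand charge sum = -2.
With W in oxidation state +6, the complex ion is [W...]^4+.
Charge balance with perchlorate (-1) requires 1 complex ion per 4 perchlorate.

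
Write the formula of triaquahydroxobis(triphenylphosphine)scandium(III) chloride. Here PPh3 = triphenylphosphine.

Ligands: 2 triphenylphosphine (PPh3, neutral), 3 aqua (H2O, neutral), 1 hydroxo (OH, -1). Ligand charge sum = -1.
With Sc in oxidation state +3, the complex ion is [Sc...]^2+.
Charge balance with chloride (-1) requires 1 complex ion per 2 chloride.

[Sc(H2O)3(OH)(PPh3)2]Cl2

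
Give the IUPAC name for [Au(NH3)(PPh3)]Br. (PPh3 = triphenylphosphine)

ammine(triphenylphosphine)gold(I) bromide

The 1 bromide counter-ion carries a total charge of -1, so each complex ion is 1+.
Ligand charges: 1×triphenylphosphine (neutral), 1×ammine (neutral); total 0. So Au + (0) = 1+, giving Au = +1.
Ligands are named alphabetically: ammine before triphenylphosphine.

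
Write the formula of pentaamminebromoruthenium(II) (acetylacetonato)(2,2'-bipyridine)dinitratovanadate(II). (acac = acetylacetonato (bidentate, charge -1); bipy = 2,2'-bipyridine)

[RuBr(NH3)5][V(acac)(bipy)(NO3)2]

Cation [Ru…]: ligand charges -1, Ru(II) ⇒ ion charge 1+.
Anion [V…]: ligand charges -3, V(II) ⇒ ion charge 1−.
One 1+ cation balances one 1− anion.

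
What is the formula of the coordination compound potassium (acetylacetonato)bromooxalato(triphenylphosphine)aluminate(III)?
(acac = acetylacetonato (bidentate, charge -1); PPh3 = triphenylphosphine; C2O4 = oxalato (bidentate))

Ligands: 1 acetylacetonato (acac, -1), 1 bromo (Br, -1), 1 triphenylphosphine (PPh3, neutral), 1 oxalato (C2O4, -2). Ligand charge sum = -4.
Charge balance with potassium (+1) requires 1 complex ion per 1 potassium.

K[Al(acac)Br(C2O4)(PPh3)]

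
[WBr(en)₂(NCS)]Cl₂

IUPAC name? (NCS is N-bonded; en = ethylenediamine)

bromobis(ethylenediamine)isothiocyanatotungsten(IV) chloride

The 2 chloride counter-ions carry a total charge of -2, so each complex ion is 2+.
Ligand charges: 1×isothiocyanato (-1 each), 1×bromo (-1 each), 2×ethylenediamine (neutral); total -2. So W + (-2) = 2+, giving W = +4.
Ligands are named alphabetically: bromo before ethylenediamine before isothiocyanato.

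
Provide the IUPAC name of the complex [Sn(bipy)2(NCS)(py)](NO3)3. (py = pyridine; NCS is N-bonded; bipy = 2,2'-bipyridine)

The 3 nitrate counter-ions carry a total charge of -3, so each complex ion is 3+.
Ligand charges: 1×pyridine (neutral), 1×isothiocyanato (-1 each), 2×2,2'-bipyridine (neutral); total -1. So Sn + (-1) = 3+, giving Sn = +4.
Ligands are named alphabetically: bipyridine before isothiocyanato before pyridine.

bis(2,2'-bipyridine)isothiocyanato(pyridine)tin(IV) nitrate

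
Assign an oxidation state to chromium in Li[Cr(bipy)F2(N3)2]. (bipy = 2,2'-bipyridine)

+3

1 lithium outside the brackets (+1 each) → the complex ion is 1−.
Ligand charges: 2×F = -2; 2×N3 = -2; 1×bipy neutral; sum -4.
Cr + (-4) = 1− ⇒ Cr is +3.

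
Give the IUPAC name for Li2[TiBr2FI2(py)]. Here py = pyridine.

lithium dibromofluorodiiodo(pyridine)titanate(III)

The 2 lithium counter-ions carry a total charge of +2, so each complex ion is 2−.
Ligand charges: 1×pyridine (neutral), 2×iodo (-1 each), 1×fluoro (-1 each), 2×bromo (-1 each); total -5. So Ti + (-5) = 2−, giving Ti = +3.
Ligands are named alphabetically: bromo before fluoro before iodo before pyridine.
The complex ion is anionic, so titanium takes the -ate form titanate(III).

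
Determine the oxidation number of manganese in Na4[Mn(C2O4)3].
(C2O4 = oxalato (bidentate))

4 sodium outside the brackets (+1 each) → the complex ion is 4−.
Ligand charges: 3×C2O4 = -6; sum -6.
Mn + (-6) = 4− ⇒ Mn is +2.

+2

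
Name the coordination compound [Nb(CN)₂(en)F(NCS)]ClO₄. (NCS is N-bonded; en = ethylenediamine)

The 1 perchlorate counter-ion carries a total charge of -1, so each complex ion is 1+.
Ligand charges: 1×fluoro (-1 each), 2×cyano (-1 each), 1×isothiocyanato (-1 each), 1×ethylenediamine (neutral); total -4. So Nb + (-4) = 1+, giving Nb = +5.
Ligands are named alphabetically: cyano before ethylenediamine before fluoro before isothiocyanato.

dicyano(ethylenediamine)fluoroisothiocyanatoniobium(V) perchlorate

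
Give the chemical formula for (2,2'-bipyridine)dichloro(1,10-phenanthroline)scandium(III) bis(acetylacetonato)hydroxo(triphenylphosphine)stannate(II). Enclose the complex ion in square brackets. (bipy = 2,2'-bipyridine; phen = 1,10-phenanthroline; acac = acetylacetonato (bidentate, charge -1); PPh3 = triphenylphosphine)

[Sc(bipy)Cl2(phen)][Sn(acac)2(OH)(PPh3)]

Cation [Sc…]: ligand charges -2, Sc(III) ⇒ ion charge 1+.
Anion [Sn…]: ligand charges -3, Sn(II) ⇒ ion charge 1−.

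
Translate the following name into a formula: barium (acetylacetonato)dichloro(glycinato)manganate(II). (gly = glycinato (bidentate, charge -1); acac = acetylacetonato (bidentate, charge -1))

Ba[Mn(acac)Cl2(gly)]

Ligands: 1 glycinato (gly, -1), 2 chloro (Cl, -1), 1 acetylacetonato (acac, -1). Ligand charge sum = -4.
With Mn in oxidation state +2, the complex ion is [Mn...]^2−.
Charge balance with barium (+2) requires 1 complex ion per 1 barium.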